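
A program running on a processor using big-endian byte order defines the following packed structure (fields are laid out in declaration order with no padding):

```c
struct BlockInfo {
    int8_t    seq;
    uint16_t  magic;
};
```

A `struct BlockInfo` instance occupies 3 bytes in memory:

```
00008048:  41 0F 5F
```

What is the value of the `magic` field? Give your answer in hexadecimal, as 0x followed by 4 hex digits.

0x0F5F

`magic` follows `seq` (1 byte), so it starts at byte offset 1 and occupies 2 bytes.
Bytes at offsets 1..2: 0F 5F.
Big-endian stores the most-significant byte at the lowest address.
The bytes are already most-significant first: 0x0F5F.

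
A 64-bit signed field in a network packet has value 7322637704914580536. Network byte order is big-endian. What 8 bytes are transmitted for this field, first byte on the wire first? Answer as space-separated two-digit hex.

65 9F 3C 32 14 50 B4 38

7322637704914580536 in hexadecimal, padded to 64 bits, is 0x659F3C321450B438.
Split into bytes (most-significant first): 65 9F 3C 32 14 50 B4 38.
Big-endian: lowest address holds the most-significant byte.
So the memory order matches the most-significant-first order: 65 9F 3C 32 14 50 B4 38.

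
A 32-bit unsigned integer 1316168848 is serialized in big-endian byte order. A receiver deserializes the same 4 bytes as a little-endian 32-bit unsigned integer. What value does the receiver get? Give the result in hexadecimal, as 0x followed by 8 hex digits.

1316168848 in 32-bit hexadecimal is 0x4E732490.
Stored big-endian, the bytes at ascending addresses are 4E 73 24 90.
Read back as little-endian, the first byte is least significant, giving 0x9024734E.

0x9024734E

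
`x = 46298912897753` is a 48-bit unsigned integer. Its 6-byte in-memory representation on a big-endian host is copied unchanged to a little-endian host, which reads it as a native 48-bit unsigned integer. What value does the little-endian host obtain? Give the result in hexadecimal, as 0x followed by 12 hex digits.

0xD9BA41CE1B2A

46298912897753 in 48-bit hexadecimal is 0x2A1BCE41BAD9.
Stored big-endian, the bytes at ascending addresses are 2A 1B CE 41 BA D9.
Read back as little-endian, the first byte is least significant, giving 0xD9BA41CE1B2A.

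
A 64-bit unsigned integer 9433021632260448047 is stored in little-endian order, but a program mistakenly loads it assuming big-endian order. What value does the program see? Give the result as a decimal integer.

3431590346785810562

9433021632260448047 in 64-bit hexadecimal is 0x82E8D3323D759F2F.
Stored little-endian, the bytes at ascending addresses are 2F 9F 75 3D 32 D3 E8 82.
Read back as big-endian, the last byte is least significant, giving 0x2F9F753D32D3E882.
0x2F9F753D32D3E882 = 3431590346785810562.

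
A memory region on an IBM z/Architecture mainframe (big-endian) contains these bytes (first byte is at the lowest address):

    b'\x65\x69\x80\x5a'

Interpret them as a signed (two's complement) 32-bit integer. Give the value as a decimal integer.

1701412954

In big-endian order the high byte comes first in memory.
The bytes are already most-significant first: 0x6569805A.
0x6569805A = 1701412954.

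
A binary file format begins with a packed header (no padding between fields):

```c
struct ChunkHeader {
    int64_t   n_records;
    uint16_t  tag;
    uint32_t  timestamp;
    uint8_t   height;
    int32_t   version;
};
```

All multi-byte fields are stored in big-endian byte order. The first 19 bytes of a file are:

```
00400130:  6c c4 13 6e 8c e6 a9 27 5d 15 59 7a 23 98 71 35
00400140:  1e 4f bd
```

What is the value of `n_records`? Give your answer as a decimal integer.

`n_records` is the first field, at byte offset 0, occupying 8 bytes.
Bytes at offsets 0..7: 6C C4 13 6E 8C E6 A9 27.
In big-endian order the high byte comes first in memory.
The bytes are already most-significant first: 0x6CC4136E8CE6A927.
0x6CC4136E8CE6A927 = 7837410617062762791.

7837410617062762791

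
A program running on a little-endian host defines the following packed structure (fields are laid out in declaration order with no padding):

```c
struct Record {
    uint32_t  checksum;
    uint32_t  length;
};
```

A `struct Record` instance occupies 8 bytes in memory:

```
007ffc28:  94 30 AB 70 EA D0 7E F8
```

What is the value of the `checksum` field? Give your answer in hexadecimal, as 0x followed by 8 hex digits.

0x70AB3094

`checksum` is the first field, at byte offset 0, occupying 4 bytes.
Bytes at offsets 0..3: 94 30 AB 70.
Little-endian: lowest address holds the least-significant byte.
Reassemble most-significant byte first: 70 AB 30 94 → 0x70AB3094.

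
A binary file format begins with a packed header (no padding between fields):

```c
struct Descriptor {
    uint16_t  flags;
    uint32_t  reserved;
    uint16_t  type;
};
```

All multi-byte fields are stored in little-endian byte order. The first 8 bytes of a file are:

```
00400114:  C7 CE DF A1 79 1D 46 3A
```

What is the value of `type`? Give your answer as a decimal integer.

`type` follows `flags` (2 B), `reserved` (4 B), so it starts at offset 2 + 4 = 6 and occupies 2 bytes.
Bytes at offsets 6..7: 46 3A.
In little-endian order the low byte comes first in memory.
Reassemble most-significant byte first: 3A 46 → 0x3A46.
0x3A46 = 14918.

14918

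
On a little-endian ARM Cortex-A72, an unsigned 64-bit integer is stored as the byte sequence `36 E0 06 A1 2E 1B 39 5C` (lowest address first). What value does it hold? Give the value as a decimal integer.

6645372612245905462

Little-endian: lowest address holds the least-significant byte.
Reassemble most-significant byte first: 5C 39 1B 2E A1 06 E0 36 → 0x5C391B2EA106E036.
0x5C391B2EA106E036 = 6645372612245905462.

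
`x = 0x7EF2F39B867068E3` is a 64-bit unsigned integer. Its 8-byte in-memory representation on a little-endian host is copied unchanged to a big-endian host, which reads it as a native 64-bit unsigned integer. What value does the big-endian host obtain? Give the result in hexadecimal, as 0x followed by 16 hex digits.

0xE36870869BF3F27E

Stored little-endian, the bytes at ascending addresses are E3 68 70 86 9B F3 F2 7E.
Read back as big-endian, the last byte is least significant, giving 0xE36870869BF3F27E.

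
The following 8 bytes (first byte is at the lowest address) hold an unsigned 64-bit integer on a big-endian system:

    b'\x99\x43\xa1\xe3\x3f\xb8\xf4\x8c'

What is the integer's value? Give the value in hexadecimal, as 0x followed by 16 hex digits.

0x9943A1E33FB8F48C

Big-endian stores the most-significant byte at the lowest address.
The bytes are already most-significant first: 0x9943A1E33FB8F48C.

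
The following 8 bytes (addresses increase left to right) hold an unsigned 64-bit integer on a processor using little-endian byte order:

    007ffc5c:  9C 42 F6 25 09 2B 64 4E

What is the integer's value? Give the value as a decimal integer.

Little-endian stores the least-significant byte at the lowest address.
Reassemble most-significant byte first: 4E 64 2B 09 25 F6 42 9C → 0x4E642B0925F6429C.
0x4E642B0925F6429C = 5648687150921040540.

5648687150921040540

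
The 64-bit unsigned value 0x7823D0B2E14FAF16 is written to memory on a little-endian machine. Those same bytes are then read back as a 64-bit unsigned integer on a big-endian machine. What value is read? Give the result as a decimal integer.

1634613020545000312

Stored little-endian, the bytes at ascending addresses are 16 AF 4F E1 B2 D0 23 78.
Read back as big-endian, the last byte is least significant, giving 0x16AF4FE1B2D02378.
0x16AF4FE1B2D02378 = 1634613020545000312.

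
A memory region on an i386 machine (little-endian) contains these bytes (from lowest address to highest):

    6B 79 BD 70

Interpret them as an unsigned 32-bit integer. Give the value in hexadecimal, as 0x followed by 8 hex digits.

0x70BD796B

Little-endian: lowest address holds the least-significant byte.
Reassemble most-significant byte first: 70 BD 79 6B → 0x70BD796B.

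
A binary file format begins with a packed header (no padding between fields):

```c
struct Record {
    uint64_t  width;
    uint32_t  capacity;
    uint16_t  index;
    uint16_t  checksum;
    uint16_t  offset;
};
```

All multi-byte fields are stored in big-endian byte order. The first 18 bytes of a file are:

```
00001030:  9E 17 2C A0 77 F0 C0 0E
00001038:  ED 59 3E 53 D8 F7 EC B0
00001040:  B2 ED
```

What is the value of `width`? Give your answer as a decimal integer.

`width` is the first field, at byte offset 0, occupying 8 bytes.
Bytes at offsets 0..7: 9E 17 2C A0 77 F0 C0 0E.
Big-endian: lowest address holds the most-significant byte.
The bytes are already most-significant first: 0x9E172CA077F0C00E.
0x9E172CA077F0C00E = 11391622850175614990.

11391622850175614990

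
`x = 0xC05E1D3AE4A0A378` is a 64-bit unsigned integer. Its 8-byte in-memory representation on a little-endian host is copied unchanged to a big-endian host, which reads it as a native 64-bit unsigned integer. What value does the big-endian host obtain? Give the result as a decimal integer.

Stored little-endian, the bytes at ascending addresses are 78 A3 A0 E4 3A 1D 5E C0.
Read back as big-endian, the last byte is least significant, giving 0x78A3A0E43A1D5EC0.
0x78A3A0E43A1D5EC0 = 8692968607843180224.

8692968607843180224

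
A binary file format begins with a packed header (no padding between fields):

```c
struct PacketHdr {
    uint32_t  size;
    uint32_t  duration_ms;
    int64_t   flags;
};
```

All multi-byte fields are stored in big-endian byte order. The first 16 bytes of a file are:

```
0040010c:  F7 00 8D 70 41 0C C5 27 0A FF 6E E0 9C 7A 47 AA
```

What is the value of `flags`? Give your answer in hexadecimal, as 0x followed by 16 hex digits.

0x0AFF6EE09C7A47AA

`flags` follows `size` (4 B), `duration_ms` (4 B), so it starts at offset 4 + 4 = 8 and occupies 8 bytes.
Bytes at offsets 8..15: 0A FF 6E E0 9C 7A 47 AA.
In big-endian order the high byte comes first in memory.
The bytes are already most-significant first: 0x0AFF6EE09C7A47AA.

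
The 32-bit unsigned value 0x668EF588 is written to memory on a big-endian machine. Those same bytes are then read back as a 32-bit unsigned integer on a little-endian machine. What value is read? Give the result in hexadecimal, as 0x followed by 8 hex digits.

Stored big-endian, the bytes at ascending addresses are 66 8E F5 88.
Read back as little-endian, the first byte is least significant, giving 0x88F58E66.

0x88F58E66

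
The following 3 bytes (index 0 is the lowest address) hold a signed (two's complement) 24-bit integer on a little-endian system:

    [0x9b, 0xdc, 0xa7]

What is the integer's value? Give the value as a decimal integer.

-5776229

Little-endian: lowest address holds the least-significant byte.
Reassemble most-significant byte first: A7 DC 9B → 0xA7DC9B.
Top bit is set, so as a signed 24-bit value this is 0xA7DC9B − 2^24 = -5776229.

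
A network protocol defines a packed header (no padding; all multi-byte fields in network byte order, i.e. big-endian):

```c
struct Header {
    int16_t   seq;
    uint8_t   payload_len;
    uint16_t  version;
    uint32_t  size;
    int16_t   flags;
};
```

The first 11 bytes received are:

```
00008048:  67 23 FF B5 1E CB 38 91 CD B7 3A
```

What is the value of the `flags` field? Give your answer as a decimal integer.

`flags` follows `seq` (2 B), `payload_len` (1 B), `version` (2 B), `size` (4 B), so it starts at offset 2 + 1 + 2 + 4 = 9 and occupies 2 bytes.
Bytes at offsets 9..10: B7 3A.
Big-endian stores the most-significant byte at the lowest address.
The bytes are already most-significant first: 0xB73A.
Top bit is set, so as a signed 16-bit value this is 0xB73A − 2^16 = -18630.

-18630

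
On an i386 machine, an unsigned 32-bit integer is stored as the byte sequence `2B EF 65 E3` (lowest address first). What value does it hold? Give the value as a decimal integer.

Little-endian: lowest address holds the least-significant byte.
Reassemble most-significant byte first: E3 65 EF 2B → 0xE365EF2B.
0xE365EF2B = 3815108395.

3815108395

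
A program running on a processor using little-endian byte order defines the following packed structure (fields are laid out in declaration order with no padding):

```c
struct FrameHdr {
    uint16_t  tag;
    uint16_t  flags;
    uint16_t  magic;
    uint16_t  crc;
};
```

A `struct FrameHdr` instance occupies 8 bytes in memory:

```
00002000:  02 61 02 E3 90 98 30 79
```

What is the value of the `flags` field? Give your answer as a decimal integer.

58114

`flags` follows `tag` (2 bytes), so it starts at byte offset 2 and occupies 2 bytes.
Bytes at offsets 2..3: 02 E3.
Little-endian stores the least-significant byte at the lowest address.
Reassemble most-significant byte first: E3 02 → 0xE302.
0xE302 = 58114.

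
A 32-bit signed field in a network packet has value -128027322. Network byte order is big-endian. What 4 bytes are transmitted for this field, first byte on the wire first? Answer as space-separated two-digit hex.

F8 5E 75 46

Two's complement of -128027322 in 32 bits: 128027322 = 0x07A18ABA; invert → 0xF85E7545; add 1 → 0xF85E7546.
Split into bytes (most-significant first): F8 5E 75 46.
In big-endian order the high byte comes first in memory.
So the memory order matches the most-significant-first order: F8 5E 75 46.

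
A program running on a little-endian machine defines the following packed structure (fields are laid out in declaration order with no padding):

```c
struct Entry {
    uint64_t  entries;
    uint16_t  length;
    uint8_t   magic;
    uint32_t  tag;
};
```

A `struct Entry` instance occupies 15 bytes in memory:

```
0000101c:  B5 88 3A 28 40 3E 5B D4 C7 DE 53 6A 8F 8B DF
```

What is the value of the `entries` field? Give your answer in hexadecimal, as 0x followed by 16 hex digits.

0xD45B3E40283A88B5

`entries` is the first field, at byte offset 0, occupying 8 bytes.
Bytes at offsets 0..7: B5 88 3A 28 40 3E 5B D4.
Little-endian stores the least-significant byte at the lowest address.
Reassemble most-significant byte first: D4 5B 3E 40 28 3A 88 B5 → 0xD45B3E40283A88B5.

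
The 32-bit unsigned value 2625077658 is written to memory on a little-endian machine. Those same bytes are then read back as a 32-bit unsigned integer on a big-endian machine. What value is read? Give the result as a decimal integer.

2592176028

2625077658 in 32-bit hexadecimal is 0x9C77819A.
Stored little-endian, the bytes at ascending addresses are 9A 81 77 9C.
Read back as big-endian, the last byte is least significant, giving 0x9A81779C.
0x9A81779C = 2592176028.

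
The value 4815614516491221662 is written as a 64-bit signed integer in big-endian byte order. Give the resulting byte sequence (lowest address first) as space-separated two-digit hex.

4815614516491221662 in hexadecimal, padded to 64 bits, is 0x42D47FE376AC7A9E.
Split into bytes (most-significant first): 42 D4 7F E3 76 AC 7A 9E.
In big-endian order the high byte comes first in memory.
So the memory order matches the most-significant-first order: 42 D4 7F E3 76 AC 7A 9E.

42 D4 7F E3 76 AC 7A 9E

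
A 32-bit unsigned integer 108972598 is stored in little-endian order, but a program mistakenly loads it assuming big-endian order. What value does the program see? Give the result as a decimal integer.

108972598 in 32-bit hexadecimal is 0x067ECA36.
Stored little-endian, the bytes at ascending addresses are 36 CA 7E 06.
Read back as big-endian, the last byte is least significant, giving 0x36CA7E06.
0x36CA7E06 = 919240198.

919240198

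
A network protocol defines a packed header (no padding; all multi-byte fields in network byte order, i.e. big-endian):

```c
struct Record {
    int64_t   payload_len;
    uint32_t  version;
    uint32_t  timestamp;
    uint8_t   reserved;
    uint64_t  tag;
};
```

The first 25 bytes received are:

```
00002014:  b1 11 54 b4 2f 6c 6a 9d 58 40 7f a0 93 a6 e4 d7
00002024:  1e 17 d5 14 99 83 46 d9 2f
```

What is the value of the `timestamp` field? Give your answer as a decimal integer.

2477188311

`timestamp` follows `payload_len` (8 B), `version` (4 B), so it starts at offset 8 + 4 = 12 and occupies 4 bytes.
Bytes at offsets 12..15: 93 A6 E4 D7.
Big-endian stores the most-significant byte at the lowest address.
The bytes are already most-significant first: 0x93A6E4D7.
0x93A6E4D7 = 2477188311.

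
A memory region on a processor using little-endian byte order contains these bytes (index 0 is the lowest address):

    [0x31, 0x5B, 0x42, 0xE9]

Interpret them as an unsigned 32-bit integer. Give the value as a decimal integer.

Little-endian: lowest address holds the least-significant byte.
Reassemble most-significant byte first: E9 42 5B 31 → 0xE9425B31.
0xE9425B31 = 3913440049.

3913440049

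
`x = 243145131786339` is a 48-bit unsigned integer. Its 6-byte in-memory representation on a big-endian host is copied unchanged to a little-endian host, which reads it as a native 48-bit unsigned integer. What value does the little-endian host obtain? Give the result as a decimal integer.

243145131786339 in 48-bit hexadecimal is 0xDD23A3358063.
Stored big-endian, the bytes at ascending addresses are DD 23 A3 35 80 63.
Read back as little-endian, the first byte is least significant, giving 0x638035A323DD.
0x638035A323DD = 109402306847709.

109402306847709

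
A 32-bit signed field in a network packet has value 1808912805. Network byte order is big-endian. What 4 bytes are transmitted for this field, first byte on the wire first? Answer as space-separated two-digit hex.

6B D1 D1 A5

1808912805 in hexadecimal, padded to 32 bits, is 0x6BD1D1A5.
Split into bytes (most-significant first): 6B D1 D1 A5.
In big-endian order the high byte comes first in memory.
So the memory order matches the most-significant-first order: 6B D1 D1 A5.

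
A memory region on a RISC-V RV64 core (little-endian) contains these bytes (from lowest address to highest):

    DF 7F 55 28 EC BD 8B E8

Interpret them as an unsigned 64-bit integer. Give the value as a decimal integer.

Little-endian stores the least-significant byte at the lowest address.
Reassemble most-significant byte first: E8 8B BD EC 28 55 7F DF → 0xE88BBDEC28557FDF.
0xE88BBDEC28557FDF = 16756695660548685791.

16756695660548685791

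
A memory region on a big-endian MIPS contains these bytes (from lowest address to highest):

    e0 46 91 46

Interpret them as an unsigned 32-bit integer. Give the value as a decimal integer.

Big-endian stores the most-significant byte at the lowest address.
The bytes are already most-significant first: 0xE0469146.
0xE0469146 = 3762721094.

3762721094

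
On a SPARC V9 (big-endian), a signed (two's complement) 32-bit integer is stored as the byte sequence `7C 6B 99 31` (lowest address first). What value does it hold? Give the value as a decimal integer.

2087426353

In big-endian order the high byte comes first in memory.
The bytes are already most-significant first: 0x7C6B9931.
0x7C6B9931 = 2087426353.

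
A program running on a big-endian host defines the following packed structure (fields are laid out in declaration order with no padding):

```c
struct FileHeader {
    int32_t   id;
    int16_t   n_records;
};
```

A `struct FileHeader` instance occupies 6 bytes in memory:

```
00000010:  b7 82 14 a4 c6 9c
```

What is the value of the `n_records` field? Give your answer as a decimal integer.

`n_records` follows `id` (4 bytes), so it starts at byte offset 4 and occupies 2 bytes.
Bytes at offsets 4..5: C6 9C.
Big-endian: lowest address holds the most-significant byte.
The bytes are already most-significant first: 0xC69C.
Top bit is set, so as a signed 16-bit value this is 0xC69C − 2^16 = -14692.

-14692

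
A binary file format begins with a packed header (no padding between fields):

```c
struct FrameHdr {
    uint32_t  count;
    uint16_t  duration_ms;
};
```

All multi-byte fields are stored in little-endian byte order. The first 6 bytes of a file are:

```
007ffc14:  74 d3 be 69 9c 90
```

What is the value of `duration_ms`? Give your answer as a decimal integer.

`duration_ms` follows `count` (4 bytes), so it starts at byte offset 4 and occupies 2 bytes.
Bytes at offsets 4..5: 9C 90.
Little-endian: lowest address holds the least-significant byte.
Reassemble most-significant byte first: 90 9C → 0x909C.
0x909C = 37020.

37020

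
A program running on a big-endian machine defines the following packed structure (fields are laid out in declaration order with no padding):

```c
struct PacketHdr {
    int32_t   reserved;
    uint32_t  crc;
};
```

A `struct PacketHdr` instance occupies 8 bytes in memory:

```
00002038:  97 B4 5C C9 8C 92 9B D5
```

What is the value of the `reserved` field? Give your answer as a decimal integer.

`reserved` is the first field, at byte offset 0, occupying 4 bytes.
Bytes at offsets 0..3: 97 B4 5C C9.
In big-endian order the high byte comes first in memory.
The bytes are already most-significant first: 0x97B45CC9.
Top bit is set, so as a signed 32-bit value this is 0x97B45CC9 − 2^32 = -1749787447.

-1749787447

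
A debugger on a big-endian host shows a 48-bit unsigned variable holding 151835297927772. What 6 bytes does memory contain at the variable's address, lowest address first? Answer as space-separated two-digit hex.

151835297927772 in hexadecimal, padded to 48 bits, is 0x8A17E8FF525C.
Split into bytes (most-significant first): 8A 17 E8 FF 52 5C.
Big-endian stores the most-significant byte at the lowest address.
So the memory order matches the most-significant-first order: 8A 17 E8 FF 52 5C.

8A 17 E8 FF 52 5C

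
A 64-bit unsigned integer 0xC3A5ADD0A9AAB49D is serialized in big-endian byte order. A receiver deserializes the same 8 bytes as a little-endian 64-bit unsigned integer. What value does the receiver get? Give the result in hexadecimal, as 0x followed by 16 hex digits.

0x9DB4AAA9D0ADA5C3

Stored big-endian, the bytes at ascending addresses are C3 A5 AD D0 A9 AA B4 9D.
Read back as little-endian, the first byte is least significant, giving 0x9DB4AAA9D0ADA5C3.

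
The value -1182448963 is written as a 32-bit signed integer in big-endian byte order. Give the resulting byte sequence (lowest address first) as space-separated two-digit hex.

Two's complement of -1182448963 in 32 bits: 1182448963 = 0x467ABD43; invert → 0xB98542BC; add 1 → 0xB98542BD.
Split into bytes (most-significant first): B9 85 42 BD.
In big-endian order the high byte comes first in memory.
So the memory order matches the most-significant-first order: B9 85 42 BD.

B9 85 42 BD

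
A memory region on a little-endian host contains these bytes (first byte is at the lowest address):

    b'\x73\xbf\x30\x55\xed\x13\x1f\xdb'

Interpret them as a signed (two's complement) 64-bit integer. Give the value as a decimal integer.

Little-endian: lowest address holds the least-significant byte.
Reassemble most-significant byte first: DB 1F 13 ED 55 30 BF 73 → 0xDB1F13ED5530BF73.
Top bit is set, so as a signed 64-bit value this is 0xDB1F13ED5530BF73 − 2^64 = -2657383345067868301.

-2657383345067868301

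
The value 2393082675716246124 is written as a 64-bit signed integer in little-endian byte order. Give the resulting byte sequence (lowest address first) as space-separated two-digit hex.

2393082675716246124 in hexadecimal, padded to 64 bits, is 0x2135F003B4354A6C.
Split into bytes (most-significant first): 21 35 F0 03 B4 35 4A 6C.
In little-endian order the low byte comes first in memory.
So at ascending addresses the bytes are 6C 4A 35 B4 03 F0 35 21.

6C 4A 35 B4 03 F0 35 21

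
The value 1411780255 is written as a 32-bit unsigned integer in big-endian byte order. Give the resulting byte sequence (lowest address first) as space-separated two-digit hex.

1411780255 in hexadecimal, padded to 32 bits, is 0x54260E9F.
Split into bytes (most-significant first): 54 26 0E 9F.
Big-endian stores the most-significant byte at the lowest address.
So the memory order matches the most-significant-first order: 54 26 0E 9F.

54 26 0E 9F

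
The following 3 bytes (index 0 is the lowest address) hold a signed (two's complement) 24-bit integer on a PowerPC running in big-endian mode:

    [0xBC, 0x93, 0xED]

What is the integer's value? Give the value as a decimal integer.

Big-endian: lowest address holds the most-significant byte.
The bytes are already most-significant first: 0xBC93ED.
Top bit is set, so as a signed 24-bit value this is 0xBC93ED − 2^24 = -4418579.

-4418579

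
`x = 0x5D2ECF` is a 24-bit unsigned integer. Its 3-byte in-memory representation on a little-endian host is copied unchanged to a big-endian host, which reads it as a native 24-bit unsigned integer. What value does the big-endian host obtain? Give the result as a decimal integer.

13577821

Stored little-endian, the bytes at ascending addresses are CF 2E 5D.
Read back as big-endian, the last byte is least significant, giving 0xCF2E5D.
0xCF2E5D = 13577821.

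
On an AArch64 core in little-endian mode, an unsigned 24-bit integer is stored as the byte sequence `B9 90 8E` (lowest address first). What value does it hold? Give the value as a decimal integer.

Little-endian: lowest address holds the least-significant byte.
Reassemble most-significant byte first: 8E 90 B9 → 0x8E90B9.
0x8E90B9 = 9343161.

9343161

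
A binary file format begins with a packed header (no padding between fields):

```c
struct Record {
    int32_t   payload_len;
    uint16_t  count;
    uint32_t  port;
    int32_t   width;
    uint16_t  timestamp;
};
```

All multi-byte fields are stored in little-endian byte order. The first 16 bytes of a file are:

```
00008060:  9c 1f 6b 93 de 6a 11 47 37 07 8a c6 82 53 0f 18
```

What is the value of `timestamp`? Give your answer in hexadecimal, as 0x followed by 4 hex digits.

0x180F

`timestamp` follows `payload_len` (4 B), `count` (2 B), `port` (4 B), `width` (4 B), so it starts at offset 4 + 2 + 4 + 4 = 14 and occupies 2 bytes.
Bytes at offsets 14..15: 0F 18.
In little-endian order the low byte comes first in memory.
Reassemble most-significant byte first: 18 0F → 0x180F.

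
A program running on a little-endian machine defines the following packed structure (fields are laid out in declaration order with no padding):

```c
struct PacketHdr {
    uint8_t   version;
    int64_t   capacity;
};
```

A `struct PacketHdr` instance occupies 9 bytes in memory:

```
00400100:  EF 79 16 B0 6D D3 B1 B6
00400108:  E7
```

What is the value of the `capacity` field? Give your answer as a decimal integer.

-1750015883550386567

`capacity` follows `version` (1 byte), so it starts at byte offset 1 and occupies 8 bytes.
Bytes at offsets 1..8: 79 16 B0 6D D3 B1 B6 E7.
Little-endian stores the least-significant byte at the lowest address.
Reassemble most-significant byte first: E7 B6 B1 D3 6D B0 16 79 → 0xE7B6B1D36DB01679.
Top bit is set, so as a signed 64-bit value this is 0xE7B6B1D36DB01679 − 2^64 = -1750015883550386567.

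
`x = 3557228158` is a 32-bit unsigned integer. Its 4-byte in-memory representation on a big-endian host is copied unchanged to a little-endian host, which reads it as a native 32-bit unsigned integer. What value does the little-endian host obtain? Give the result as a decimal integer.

2130577108

3557228158 in 32-bit hexadecimal is 0xD406FE7E.
Stored big-endian, the bytes at ascending addresses are D4 06 FE 7E.
Read back as little-endian, the first byte is least significant, giving 0x7EFE06D4.
0x7EFE06D4 = 2130577108.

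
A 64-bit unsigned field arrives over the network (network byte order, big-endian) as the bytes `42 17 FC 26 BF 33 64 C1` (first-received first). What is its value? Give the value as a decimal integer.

Big-endian stores the most-significant byte at the lowest address.
The bytes are already most-significant first: 0x4217FC26BF3364C1.
0x4217FC26BF3364C1 = 4762552374314362049.

4762552374314362049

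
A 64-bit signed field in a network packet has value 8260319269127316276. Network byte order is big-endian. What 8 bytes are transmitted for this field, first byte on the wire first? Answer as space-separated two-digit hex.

8260319269127316276 in hexadecimal, padded to 64 bits, is 0x72A28C9C37A5E334.
Split into bytes (most-significant first): 72 A2 8C 9C 37 A5 E3 34.
In big-endian order the high byte comes first in memory.
So the memory order matches the most-significant-first order: 72 A2 8C 9C 37 A5 E3 34.

72 A2 8C 9C 37 A5 E3 34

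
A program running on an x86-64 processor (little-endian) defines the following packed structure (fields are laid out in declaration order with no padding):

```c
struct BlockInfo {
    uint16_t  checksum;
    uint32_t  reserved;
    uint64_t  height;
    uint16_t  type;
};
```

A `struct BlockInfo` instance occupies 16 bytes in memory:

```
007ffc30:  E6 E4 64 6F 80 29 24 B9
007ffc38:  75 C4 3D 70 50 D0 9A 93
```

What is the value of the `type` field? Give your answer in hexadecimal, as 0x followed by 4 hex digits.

`type` follows `checksum` (2 B), `reserved` (4 B), `height` (8 B), so it starts at offset 2 + 4 + 8 = 14 and occupies 2 bytes.
Bytes at offsets 14..15: 9A 93.
In little-endian order the low byte comes first in memory.
Reassemble most-significant byte first: 93 9A → 0x939A.

0x939A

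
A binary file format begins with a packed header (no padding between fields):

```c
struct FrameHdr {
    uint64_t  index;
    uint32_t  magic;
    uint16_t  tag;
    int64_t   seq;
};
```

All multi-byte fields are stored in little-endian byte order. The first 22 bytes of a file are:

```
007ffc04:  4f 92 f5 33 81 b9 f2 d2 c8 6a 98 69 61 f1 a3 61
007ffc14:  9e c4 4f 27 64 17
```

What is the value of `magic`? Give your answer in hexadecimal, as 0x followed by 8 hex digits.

0x69986AC8

`magic` follows `index` (8 bytes), so it starts at byte offset 8 and occupies 4 bytes.
Bytes at offsets 8..11: C8 6A 98 69.
Little-endian: lowest address holds the least-significant byte.
Reassemble most-significant byte first: 69 98 6A C8 → 0x69986AC8.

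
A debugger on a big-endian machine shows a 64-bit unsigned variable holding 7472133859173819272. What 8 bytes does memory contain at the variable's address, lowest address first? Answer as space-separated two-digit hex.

67 B2 5A 27 E6 39 63 88

7472133859173819272 in hexadecimal, padded to 64 bits, is 0x67B25A27E6396388.
Split into bytes (most-significant first): 67 B2 5A 27 E6 39 63 88.
In big-endian order the high byte comes first in memory.
So the memory order matches the most-significant-first order: 67 B2 5A 27 E6 39 63 88.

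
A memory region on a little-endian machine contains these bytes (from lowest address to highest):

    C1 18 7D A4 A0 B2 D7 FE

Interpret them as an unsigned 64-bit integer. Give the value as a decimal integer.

In little-endian order the low byte comes first in memory.
Reassemble most-significant byte first: FE D7 B2 A0 A4 7D 18 C1 → 0xFED7B2A0A47D18C1.
0xFED7B2A0A47D18C1 = 18363342408650660033.

18363342408650660033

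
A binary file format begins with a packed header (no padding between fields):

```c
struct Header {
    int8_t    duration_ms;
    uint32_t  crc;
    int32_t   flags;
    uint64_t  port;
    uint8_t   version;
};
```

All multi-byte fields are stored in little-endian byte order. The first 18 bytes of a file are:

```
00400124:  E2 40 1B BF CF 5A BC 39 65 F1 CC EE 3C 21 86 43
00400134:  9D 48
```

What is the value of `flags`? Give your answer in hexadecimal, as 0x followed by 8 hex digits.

0x6539BC5A

`flags` follows `duration_ms` (1 B), `crc` (4 B), so it starts at offset 1 + 4 = 5 and occupies 4 bytes.
Bytes at offsets 5..8: 5A BC 39 65.
In little-endian order the low byte comes first in memory.
Reassemble most-significant byte first: 65 39 BC 5A → 0x6539BC5A.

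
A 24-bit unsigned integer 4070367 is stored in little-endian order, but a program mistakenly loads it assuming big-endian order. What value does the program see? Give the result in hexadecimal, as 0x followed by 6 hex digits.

4070367 in 24-bit hexadecimal is 0x3E1BDF.
Stored little-endian, the bytes at ascending addresses are DF 1B 3E.
Read back as big-endian, the last byte is least significant, giving 0xDF1B3E.

0xDF1B3E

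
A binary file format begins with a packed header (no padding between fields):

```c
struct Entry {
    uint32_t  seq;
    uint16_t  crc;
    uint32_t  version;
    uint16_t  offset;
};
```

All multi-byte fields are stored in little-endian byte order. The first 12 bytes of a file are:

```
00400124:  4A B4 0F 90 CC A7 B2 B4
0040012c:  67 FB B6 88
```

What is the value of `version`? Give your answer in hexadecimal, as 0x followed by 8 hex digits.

`version` follows `seq` (4 B), `crc` (2 B), so it starts at offset 4 + 2 = 6 and occupies 4 bytes.
Bytes at offsets 6..9: B2 B4 67 FB.
In little-endian order the low byte comes first in memory.
Reassemble most-significant byte first: FB 67 B4 B2 → 0xFB67B4B2.

0xFB67B4B2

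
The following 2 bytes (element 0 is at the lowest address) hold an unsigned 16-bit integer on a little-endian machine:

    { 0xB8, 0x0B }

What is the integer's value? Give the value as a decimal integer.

3000

Little-endian stores the least-significant byte at the lowest address.
Reassemble most-significant byte first: 0B B8 → 0x0BB8.
0x0BB8 = 3000.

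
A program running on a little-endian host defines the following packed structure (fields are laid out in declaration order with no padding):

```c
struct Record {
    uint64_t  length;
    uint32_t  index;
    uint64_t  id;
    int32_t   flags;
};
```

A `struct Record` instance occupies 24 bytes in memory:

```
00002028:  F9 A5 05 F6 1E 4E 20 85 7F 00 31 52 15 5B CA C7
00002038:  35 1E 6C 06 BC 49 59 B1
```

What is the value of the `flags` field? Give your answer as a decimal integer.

`flags` follows `length` (8 B), `index` (4 B), `id` (8 B), so it starts at offset 8 + 4 + 8 = 20 and occupies 4 bytes.
Bytes at offsets 20..23: BC 49 59 B1.
Little-endian stores the least-significant byte at the lowest address.
Reassemble most-significant byte first: B1 59 49 BC → 0xB15949BC.
Top bit is set, so as a signed 32-bit value this is 0xB15949BC − 2^32 = -1319548484.

-1319548484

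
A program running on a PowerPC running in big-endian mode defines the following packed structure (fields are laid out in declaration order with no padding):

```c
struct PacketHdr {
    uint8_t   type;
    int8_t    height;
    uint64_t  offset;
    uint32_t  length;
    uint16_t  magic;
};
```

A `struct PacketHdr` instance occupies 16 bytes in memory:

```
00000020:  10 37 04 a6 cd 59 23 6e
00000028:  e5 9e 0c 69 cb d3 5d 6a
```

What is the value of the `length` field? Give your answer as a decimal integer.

`length` follows `type` (1 B), `height` (1 B), `offset` (8 B), so it starts at offset 1 + 1 + 8 = 10 and occupies 4 bytes.
Bytes at offsets 10..13: 0C 69 CB D3.
In big-endian order the high byte comes first in memory.
The bytes are already most-significant first: 0x0C69CBD3.
0x0C69CBD3 = 208260051.

208260051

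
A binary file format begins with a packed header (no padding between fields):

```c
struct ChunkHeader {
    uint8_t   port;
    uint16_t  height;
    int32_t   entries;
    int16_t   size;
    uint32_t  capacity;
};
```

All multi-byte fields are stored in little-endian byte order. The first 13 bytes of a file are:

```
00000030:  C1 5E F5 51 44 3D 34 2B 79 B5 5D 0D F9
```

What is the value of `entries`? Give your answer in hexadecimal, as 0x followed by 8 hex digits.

0x343D4451

`entries` follows `port` (1 B), `height` (2 B), so it starts at offset 1 + 2 = 3 and occupies 4 bytes.
Bytes at offsets 3..6: 51 44 3D 34.
Little-endian: lowest address holds the least-significant byte.
Reassemble most-significant byte first: 34 3D 44 51 → 0x343D4451.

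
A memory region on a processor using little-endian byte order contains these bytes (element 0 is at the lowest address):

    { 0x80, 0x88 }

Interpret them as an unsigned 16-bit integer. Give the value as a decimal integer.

In little-endian order the low byte comes first in memory.
Reassemble most-significant byte first: 88 80 → 0x8880.
0x8880 = 34944.

34944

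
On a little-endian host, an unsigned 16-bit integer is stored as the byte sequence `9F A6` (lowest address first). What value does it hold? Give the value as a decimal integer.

42655

Little-endian stores the least-significant byte at the lowest address.
Reassemble most-significant byte first: A6 9F → 0xA69F.
0xA69F = 42655.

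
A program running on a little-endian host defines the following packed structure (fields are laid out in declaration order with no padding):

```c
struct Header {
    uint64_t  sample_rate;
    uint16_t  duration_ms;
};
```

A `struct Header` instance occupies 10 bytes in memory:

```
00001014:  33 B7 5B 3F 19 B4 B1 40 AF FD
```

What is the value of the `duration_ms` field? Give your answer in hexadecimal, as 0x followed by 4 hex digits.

0xFDAF

`duration_ms` follows `sample_rate` (8 bytes), so it starts at byte offset 8 and occupies 2 bytes.
Bytes at offsets 8..9: AF FD.
Little-endian stores the least-significant byte at the lowest address.
Reassemble most-significant byte first: FD AF → 0xFDAF.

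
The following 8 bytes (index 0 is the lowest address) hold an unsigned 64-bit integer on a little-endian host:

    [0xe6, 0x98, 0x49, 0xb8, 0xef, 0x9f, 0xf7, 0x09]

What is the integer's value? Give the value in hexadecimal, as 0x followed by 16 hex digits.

0x09F79FEFB84998E6

In little-endian order the low byte comes first in memory.
Reassemble most-significant byte first: 09 F7 9F EF B8 49 98 E6 → 0x09F79FEFB84998E6.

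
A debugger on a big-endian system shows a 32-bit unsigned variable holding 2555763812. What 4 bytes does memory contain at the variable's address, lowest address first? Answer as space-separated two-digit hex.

98 55 DC 64

2555763812 in hexadecimal, padded to 32 bits, is 0x9855DC64.
Split into bytes (most-significant first): 98 55 DC 64.
Big-endian stores the most-significant byte at the lowest address.
So the memory order matches the most-significant-first order: 98 55 DC 64.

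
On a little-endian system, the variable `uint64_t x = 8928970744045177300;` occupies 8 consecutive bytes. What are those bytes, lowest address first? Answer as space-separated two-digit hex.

8928970744045177300 in hexadecimal, padded to 64 bits, is 0x7BEA139580AB09D4.
Split into bytes (most-significant first): 7B EA 13 95 80 AB 09 D4.
Little-endian: lowest address holds the least-significant byte.
So at ascending addresses the bytes are D4 09 AB 80 95 13 EA 7B.

D4 09 AB 80 95 13 EA 7B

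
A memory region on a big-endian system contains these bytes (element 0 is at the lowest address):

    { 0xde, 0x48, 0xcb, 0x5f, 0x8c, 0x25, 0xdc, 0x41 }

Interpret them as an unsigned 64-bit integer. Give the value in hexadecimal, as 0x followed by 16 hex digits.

Big-endian: lowest address holds the most-significant byte.
The bytes are already most-significant first: 0xDE48CB5F8C25DC41.

0xDE48CB5F8C25DC41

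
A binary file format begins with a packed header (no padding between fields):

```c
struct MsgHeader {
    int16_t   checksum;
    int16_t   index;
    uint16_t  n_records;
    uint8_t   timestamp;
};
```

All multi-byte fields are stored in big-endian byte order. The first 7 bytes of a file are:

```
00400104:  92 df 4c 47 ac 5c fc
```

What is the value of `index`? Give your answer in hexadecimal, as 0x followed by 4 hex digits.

0x4C47

`index` follows `checksum` (2 bytes), so it starts at byte offset 2 and occupies 2 bytes.
Bytes at offsets 2..3: 4C 47.
In big-endian order the high byte comes first in memory.
The bytes are already most-significant first: 0x4C47.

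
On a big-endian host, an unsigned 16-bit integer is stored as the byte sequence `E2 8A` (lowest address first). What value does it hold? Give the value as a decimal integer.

57994

Big-endian: lowest address holds the most-significant byte.
The bytes are already most-significant first: 0xE28A.
0xE28A = 57994.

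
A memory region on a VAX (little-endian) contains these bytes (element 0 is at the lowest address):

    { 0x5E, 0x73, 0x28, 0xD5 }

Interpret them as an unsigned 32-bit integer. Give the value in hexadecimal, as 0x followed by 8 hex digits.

In little-endian order the low byte comes first in memory.
Reassemble most-significant byte first: D5 28 73 5E → 0xD528735E.

0xD528735E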